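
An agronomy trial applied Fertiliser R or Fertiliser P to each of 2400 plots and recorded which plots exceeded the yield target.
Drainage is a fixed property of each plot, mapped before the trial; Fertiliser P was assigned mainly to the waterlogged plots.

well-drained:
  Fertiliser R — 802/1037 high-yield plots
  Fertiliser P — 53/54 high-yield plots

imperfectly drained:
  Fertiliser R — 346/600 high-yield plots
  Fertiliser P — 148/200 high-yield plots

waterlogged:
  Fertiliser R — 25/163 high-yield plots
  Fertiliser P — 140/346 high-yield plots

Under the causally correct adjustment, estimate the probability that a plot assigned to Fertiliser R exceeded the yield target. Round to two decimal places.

Since field drainage is a pre-existing factor (not a product of the fertiliser) and it affects the outcome on its own, it is a confounder. The stratified rates, not the pooled rate, identify the causal effect.
Standardising Fertiliser R to the population field drainage mix: 0.455·802/1037 + 0.333·346/600 + 0.212·25/163 = 0.576.

0.58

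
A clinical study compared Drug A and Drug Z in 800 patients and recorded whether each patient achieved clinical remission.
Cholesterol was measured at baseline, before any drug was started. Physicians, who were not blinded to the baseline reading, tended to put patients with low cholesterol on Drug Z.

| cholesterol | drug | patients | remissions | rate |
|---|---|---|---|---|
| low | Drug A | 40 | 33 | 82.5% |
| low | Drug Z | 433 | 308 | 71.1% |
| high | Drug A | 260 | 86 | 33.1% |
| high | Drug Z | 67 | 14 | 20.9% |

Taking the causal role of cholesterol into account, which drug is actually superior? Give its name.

Cholesterol satisfies the back-door criterion: it is not a descendant of the drug, and it blocks the spurious path from drug to outcome. Adjusting for it (i.e., using the within-cholesterol rates) gives the causal effect.
Within each level — low: 82.5% vs 71.1%; high: 33.1% vs 20.9% — Drug A is higher every time.

Drug A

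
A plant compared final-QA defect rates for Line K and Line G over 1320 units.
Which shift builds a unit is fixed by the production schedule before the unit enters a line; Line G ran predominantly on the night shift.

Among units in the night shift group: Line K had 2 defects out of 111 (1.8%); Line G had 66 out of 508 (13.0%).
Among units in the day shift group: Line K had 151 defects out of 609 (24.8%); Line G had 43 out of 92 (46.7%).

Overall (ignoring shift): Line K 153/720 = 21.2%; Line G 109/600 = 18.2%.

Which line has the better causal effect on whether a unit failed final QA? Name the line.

Line K

Shift satisfies the back-door criterion: it is not a descendant of the line, and it blocks the spurious path from line to outcome. Adjusting for it (i.e., using the within-shift rates) gives the causal effect.
Within each level — night shift: 1.8% vs 13.0%; day shift: 24.8% vs 46.7% — Line K is lower every time.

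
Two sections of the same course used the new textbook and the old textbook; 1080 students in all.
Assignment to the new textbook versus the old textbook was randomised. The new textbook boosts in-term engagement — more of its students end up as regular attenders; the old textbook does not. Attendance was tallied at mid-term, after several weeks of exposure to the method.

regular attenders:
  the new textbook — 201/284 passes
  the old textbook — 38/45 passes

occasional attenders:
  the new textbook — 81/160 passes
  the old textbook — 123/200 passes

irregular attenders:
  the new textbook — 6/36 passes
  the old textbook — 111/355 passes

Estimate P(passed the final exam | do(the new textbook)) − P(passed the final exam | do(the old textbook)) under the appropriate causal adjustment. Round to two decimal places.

Mid-term attendance is downstream of the teaching method. One should not condition on a consequence of treatment, so the overall rates are the right comparison.
The causal difference is the pooled difference: 0.600 − 0.453 = +0.147.

+0.15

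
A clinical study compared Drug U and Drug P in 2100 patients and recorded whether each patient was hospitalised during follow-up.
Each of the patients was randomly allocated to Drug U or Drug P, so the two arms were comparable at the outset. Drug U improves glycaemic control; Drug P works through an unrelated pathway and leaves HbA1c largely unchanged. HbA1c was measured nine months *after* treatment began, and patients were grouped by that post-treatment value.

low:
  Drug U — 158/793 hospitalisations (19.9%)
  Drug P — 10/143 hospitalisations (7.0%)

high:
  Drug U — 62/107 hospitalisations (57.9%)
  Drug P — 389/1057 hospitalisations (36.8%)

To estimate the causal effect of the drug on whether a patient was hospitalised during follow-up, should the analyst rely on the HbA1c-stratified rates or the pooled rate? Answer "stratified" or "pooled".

pooled

The HbA1c-specific comparison favours Drug P throughout, but the pooled figures favour Drug U. The question is whether to condition on HbA1c.
The distribution of HbA1c is itself part of what the drug does — it is an intermediate outcome. Holding it fixed would remove that part of the effect; the total effect is the pooled difference.
Pooled: Drug U 24.4% vs Drug P 33.2%; Drug U is lower overall.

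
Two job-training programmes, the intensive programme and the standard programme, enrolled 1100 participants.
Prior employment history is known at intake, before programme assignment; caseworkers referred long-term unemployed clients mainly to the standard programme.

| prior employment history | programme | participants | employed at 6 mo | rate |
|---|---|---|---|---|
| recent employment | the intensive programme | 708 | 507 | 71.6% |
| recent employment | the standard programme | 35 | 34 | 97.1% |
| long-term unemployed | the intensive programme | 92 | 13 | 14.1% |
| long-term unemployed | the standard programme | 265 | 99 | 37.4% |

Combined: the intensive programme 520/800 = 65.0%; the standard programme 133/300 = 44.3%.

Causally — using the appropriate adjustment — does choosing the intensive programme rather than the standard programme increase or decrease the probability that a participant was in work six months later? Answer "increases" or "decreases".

decreases

the standard programme is higher inside every prior employment history stratum but the intensive programme is higher in aggregate. Whether to stratify depends on how prior employment history relates to the programme.
Nothing the programme does changes prior employment history; the imbalance is an allocation artefact. With prior employment history also predicting the outcome, the pooled figure is confounded, and the within-stratum comparison is the causal one.
Within each level — recent employment: 71.6% vs 97.1%; long-term unemployed: 14.1% vs 37.4% — the standard programme is higher every time.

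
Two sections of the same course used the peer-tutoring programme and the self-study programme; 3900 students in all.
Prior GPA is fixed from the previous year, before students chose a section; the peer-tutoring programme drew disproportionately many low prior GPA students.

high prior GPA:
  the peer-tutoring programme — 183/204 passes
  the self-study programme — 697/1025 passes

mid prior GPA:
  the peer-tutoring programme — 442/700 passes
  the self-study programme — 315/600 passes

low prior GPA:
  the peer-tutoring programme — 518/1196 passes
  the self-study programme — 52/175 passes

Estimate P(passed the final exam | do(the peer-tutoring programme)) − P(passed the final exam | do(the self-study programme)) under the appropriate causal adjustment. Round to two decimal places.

Within every prior GPA band level the peer-tutoring programme has the higher rate, yet pooled the self-study programme does — Simpson's reversal.
Prior GPA band is set before the teaching method has any effect — it is not caused by the teaching method — and it independently drives the outcome. That makes it a confounder, so the causal comparison is within prior GPA band levels.
Adjusting over the population distribution of prior GPA band: 0.315·(0.897−0.680) + 0.333·(0.631−0.525) + 0.352·(0.433−0.297) = +0.152.

+0.15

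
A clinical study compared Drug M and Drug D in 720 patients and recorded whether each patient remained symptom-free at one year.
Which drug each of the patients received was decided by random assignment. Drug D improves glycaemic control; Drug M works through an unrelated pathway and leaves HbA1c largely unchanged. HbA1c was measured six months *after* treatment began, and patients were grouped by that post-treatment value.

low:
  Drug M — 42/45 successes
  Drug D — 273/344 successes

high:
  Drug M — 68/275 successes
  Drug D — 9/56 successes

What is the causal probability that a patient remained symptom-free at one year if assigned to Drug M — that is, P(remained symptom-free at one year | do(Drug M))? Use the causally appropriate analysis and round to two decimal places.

Drug M is higher inside every HbA1c stratum but Drug D is higher in aggregate. Whether to stratify depends on how HbA1c relates to the drug.
HbA1c is recorded after the drug and is itself shifted by it — it sits on the causal path from drug to outcome. Conditioning on a mediator would strip out part of the effect we want; the pooled comparison gives the total causal effect.
So P(outcome | do(Drug M)) is just the pooled rate for Drug M: 110/320 = 0.344.

0.34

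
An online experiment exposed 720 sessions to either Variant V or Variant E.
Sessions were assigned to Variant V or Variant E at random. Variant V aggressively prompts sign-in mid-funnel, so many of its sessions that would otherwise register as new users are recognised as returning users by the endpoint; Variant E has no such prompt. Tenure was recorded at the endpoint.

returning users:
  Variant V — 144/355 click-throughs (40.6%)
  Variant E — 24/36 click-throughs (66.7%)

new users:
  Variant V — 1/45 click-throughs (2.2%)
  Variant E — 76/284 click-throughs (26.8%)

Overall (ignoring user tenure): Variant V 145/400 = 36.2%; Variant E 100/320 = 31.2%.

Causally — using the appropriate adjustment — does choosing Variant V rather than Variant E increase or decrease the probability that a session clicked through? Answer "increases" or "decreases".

Stratifying would compare variants among sessions the variants themselves sorted into user tenure groups — a form of selection on an intermediate. The unconditioned pooled rates give the total causal effect.
Pooled: Variant V 36.2% vs Variant E 31.2%; Variant V is higher overall.

increases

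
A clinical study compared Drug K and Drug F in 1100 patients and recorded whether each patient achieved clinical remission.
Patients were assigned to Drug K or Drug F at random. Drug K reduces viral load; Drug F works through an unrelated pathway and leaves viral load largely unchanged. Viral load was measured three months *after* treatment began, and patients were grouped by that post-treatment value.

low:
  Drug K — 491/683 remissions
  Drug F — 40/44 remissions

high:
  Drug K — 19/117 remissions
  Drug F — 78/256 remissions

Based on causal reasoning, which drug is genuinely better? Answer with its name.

Stratifying would compare drugs among patients the drugs themselves sorted into viral load groups — a form of selection on an intermediate. The unconditioned pooled rates give the total causal effect.
Pooled: Drug K 63.7% vs Drug F 39.3%; Drug K is higher overall.

Drug K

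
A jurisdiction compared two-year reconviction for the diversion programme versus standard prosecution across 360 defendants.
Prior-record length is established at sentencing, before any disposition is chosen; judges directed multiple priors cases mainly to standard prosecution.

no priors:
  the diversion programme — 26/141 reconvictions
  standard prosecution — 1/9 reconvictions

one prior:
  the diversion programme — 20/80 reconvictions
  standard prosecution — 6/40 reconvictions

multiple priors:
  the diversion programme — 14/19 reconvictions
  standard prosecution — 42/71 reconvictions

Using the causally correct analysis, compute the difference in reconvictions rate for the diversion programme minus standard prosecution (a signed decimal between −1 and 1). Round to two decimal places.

+0.10

Prior-record length satisfies the back-door criterion: it is not a descendant of the disposition, and it blocks the spurious path from disposition to outcome. Adjusting for it (i.e., using the within-prior-record length rates) gives the causal effect.
Adjusting over the population distribution of prior-record length: 0.417·(0.184−0.111) + 0.333·(0.250−0.150) + 0.250·(0.737−0.592) = +0.100.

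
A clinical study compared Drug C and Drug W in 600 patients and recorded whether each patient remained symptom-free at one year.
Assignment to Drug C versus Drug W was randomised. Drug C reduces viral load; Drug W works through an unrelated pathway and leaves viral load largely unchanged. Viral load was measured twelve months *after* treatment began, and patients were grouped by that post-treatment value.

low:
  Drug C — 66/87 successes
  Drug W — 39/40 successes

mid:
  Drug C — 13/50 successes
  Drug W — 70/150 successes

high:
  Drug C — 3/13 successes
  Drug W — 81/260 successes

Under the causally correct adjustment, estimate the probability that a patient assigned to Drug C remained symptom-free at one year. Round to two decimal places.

0.55

The stratified and pooled comparisons disagree (Drug W wins within each viral load; Drug C wins overall), so the answer turns on the causal role of viral load.
Viral load lies on the pathway drug → viral load → outcome, so adjusting for it blocks the indirect effect. For the total causal effect of drug, use the unadjusted pooled rates.
So P(outcome | do(Drug C)) is just the pooled rate for Drug C: 82/150 = 0.547.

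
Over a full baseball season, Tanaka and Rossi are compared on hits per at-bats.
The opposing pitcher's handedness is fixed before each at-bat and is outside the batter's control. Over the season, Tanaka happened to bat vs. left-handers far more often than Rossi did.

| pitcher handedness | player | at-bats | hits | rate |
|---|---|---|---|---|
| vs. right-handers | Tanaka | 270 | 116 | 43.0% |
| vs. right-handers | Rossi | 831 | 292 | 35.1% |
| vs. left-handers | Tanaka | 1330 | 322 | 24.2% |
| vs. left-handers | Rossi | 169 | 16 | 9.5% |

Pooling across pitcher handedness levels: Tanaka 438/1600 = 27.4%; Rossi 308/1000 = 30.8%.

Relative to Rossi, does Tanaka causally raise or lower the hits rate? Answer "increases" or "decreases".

increases

Nothing the player does changes pitcher handedness; the imbalance is an allocation artefact. With pitcher handedness also predicting the outcome, the pooled figure is confounded, and the within-stratum comparison is the causal one.
Within each level — vs. right-handers: 43.0% vs 35.1%; vs. left-handers: 24.2% vs 9.5% — Tanaka is higher every time.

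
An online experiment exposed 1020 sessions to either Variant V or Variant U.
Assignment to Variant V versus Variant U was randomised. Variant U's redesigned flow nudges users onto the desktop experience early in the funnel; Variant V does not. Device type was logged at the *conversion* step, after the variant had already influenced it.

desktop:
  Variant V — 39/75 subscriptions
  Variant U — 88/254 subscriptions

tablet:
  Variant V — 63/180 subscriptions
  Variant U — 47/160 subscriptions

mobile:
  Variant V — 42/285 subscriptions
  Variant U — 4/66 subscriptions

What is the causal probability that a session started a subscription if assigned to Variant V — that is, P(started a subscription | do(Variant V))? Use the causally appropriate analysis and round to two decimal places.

The distribution of device type is itself part of what the variant does — it is an intermediate outcome. Holding it fixed would remove that part of the effect; the total effect is the pooled difference.
So P(outcome | do(Variant V)) is just the pooled rate for Variant V: 144/540 = 0.267.

0.27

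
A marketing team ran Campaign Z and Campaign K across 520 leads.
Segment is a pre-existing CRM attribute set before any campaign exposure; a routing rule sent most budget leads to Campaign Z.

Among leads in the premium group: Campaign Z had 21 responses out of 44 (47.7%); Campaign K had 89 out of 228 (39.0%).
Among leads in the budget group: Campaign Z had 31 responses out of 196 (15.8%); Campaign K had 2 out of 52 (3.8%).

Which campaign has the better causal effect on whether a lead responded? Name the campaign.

The customer segment-specific comparison favours Campaign Z throughout, but the pooled figures favour Campaign K. The question is whether to condition on customer segment.
The imbalance in customer segment arose from how leads were allocated, not from anything the campaign did; and customer segment independently affects the outcome. The pooled gap is confounded — condition on customer segment.
Within each level — premium: 47.7% vs 39.0%; budget: 15.8% vs 3.8% — Campaign Z is higher every time.

Campaign Z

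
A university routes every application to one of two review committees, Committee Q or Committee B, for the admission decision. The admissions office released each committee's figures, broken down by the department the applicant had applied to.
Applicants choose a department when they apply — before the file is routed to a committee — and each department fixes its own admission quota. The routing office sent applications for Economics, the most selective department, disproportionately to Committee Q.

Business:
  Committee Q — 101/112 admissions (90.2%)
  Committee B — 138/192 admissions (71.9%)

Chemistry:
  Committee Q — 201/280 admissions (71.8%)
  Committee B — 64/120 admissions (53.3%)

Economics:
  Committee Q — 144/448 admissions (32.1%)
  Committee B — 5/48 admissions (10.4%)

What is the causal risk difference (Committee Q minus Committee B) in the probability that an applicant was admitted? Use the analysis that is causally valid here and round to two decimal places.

Committee Q is higher inside every department stratum but Committee B is higher in aggregate. Whether to stratify depends on how department relates to the review committee.
Here department is a common cause — it drives both which review committee a case falls under and the outcome. The crude comparison mixes populations; the stratum-specific rates are the causally relevant ones.
Adjusting over the population distribution of department: 0.253·(0.902−0.719) + 0.333·(0.718−0.533) + 0.413·(0.321−0.104) = +0.198.

+0.20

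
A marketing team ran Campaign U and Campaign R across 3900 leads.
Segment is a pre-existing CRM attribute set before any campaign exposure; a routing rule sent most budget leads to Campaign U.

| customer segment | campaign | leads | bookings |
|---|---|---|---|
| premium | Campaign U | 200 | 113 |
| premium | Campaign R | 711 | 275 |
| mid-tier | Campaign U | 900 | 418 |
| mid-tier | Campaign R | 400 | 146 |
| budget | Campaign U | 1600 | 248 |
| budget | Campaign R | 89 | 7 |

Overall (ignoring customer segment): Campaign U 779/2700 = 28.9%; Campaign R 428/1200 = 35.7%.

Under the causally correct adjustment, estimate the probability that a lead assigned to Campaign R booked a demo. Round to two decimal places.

Campaign U is higher inside every customer segment stratum but Campaign R is higher in aggregate. Whether to stratify depends on how customer segment relates to the campaign.
Since customer segment is a pre-existing factor (not a product of the campaign) and it affects the outcome on its own, it is a confounder. The stratified rates, not the pooled rate, identify the causal effect.
Standardising Campaign R to the population customer segment mix: 0.234·275/711 + 0.333·146/400 + 0.433·7/89 = 0.246.

0.25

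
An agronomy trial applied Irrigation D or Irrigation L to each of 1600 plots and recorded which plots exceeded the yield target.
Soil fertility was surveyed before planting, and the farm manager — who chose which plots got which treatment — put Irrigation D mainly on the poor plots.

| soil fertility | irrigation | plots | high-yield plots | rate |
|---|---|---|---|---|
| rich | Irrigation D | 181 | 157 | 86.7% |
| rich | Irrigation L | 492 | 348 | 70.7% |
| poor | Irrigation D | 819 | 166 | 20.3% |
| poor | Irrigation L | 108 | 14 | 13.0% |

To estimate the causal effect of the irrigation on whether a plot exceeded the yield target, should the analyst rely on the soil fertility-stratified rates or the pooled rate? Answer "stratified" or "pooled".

Nothing the irrigation does changes soil fertility; the imbalance is an allocation artefact. With soil fertility also predicting the outcome, the pooled figure is confounded, and the within-stratum comparison is the causal one.
Within each level — rich: 86.7% vs 70.7%; poor: 20.3% vs 13.0% — Irrigation D is higher every time.

stratified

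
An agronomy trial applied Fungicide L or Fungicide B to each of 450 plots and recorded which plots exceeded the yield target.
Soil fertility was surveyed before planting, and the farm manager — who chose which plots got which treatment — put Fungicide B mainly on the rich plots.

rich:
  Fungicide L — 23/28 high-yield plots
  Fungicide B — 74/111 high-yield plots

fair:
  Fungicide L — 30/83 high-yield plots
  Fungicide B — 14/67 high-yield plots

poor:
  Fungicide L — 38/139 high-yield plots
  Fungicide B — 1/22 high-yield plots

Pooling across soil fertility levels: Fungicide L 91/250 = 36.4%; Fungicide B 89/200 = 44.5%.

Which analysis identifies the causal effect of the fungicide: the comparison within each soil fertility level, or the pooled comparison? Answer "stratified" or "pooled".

stratified

The soil fertility-specific comparison favours Fungicide L throughout, but the pooled figures favour Fungicide B. The question is whether to condition on soil fertility.
Soil fertility is set before the fungicide has any effect — it is not caused by the fungicide — and it independently drives the outcome. That makes it a confounder, so the causal comparison is within soil fertility levels.
Within each level — rich: 82.1% vs 66.7%; fair: 36.1% vs 20.9%; poor: 27.3% vs 4.5% — Fungicide L is higher every time.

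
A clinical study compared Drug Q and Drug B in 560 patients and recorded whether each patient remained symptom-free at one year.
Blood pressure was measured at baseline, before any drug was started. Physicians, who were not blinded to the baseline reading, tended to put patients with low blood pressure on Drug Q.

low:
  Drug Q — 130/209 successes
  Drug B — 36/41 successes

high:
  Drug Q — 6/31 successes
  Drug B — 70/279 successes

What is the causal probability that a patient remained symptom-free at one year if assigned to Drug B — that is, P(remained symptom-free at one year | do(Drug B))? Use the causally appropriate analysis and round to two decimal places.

0.53

Nothing the drug does changes blood pressure; the imbalance is an allocation artefact. With blood pressure also predicting the outcome, the pooled figure is confounded, and the within-stratum comparison is the causal one.
Standardising Drug B to the population blood pressure mix: 0.446·36/41 + 0.554·70/279 = 0.531.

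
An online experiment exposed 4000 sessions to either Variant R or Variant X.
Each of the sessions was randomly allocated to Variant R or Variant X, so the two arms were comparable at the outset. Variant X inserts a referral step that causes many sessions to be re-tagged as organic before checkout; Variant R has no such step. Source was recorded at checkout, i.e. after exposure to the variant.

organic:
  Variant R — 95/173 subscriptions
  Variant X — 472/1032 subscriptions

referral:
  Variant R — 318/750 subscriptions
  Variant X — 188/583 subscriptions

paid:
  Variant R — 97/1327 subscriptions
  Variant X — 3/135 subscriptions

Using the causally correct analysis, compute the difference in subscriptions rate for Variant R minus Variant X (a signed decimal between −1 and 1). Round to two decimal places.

Traffic source lies on the pathway variant → traffic source → outcome, so adjusting for it blocks the indirect effect. For the total causal effect of variant, use the unadjusted pooled rates.
The causal difference is the pooled difference: 0.227 − 0.379 = -0.152.

-0.15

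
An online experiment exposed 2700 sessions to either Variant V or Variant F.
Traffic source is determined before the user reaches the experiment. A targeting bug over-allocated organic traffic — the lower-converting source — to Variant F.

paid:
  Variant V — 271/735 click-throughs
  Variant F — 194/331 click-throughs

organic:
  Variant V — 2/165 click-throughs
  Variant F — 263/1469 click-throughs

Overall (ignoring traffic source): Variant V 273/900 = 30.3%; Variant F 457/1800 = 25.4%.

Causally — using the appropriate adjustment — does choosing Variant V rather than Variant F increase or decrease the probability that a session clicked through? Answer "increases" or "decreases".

decreases

Traffic source satisfies the back-door criterion: it is not a descendant of the variant, and it blocks the spurious path from variant to outcome. Adjusting for it (i.e., using the within-traffic source rates) gives the causal effect.
Within each level — paid: 36.9% vs 58.6%; organic: 1.2% vs 17.9% — Variant F is higher every time.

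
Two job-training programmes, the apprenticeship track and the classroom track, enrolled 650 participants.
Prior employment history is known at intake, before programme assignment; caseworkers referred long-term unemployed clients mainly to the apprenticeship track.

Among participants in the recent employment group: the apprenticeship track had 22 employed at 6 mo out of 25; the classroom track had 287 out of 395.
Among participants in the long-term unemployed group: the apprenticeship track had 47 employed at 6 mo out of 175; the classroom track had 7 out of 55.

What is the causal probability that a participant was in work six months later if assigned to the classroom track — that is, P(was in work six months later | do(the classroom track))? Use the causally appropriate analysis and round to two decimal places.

Since prior employment history is a pre-existing factor (not a product of the programme) and it affects the outcome on its own, it is a confounder. The stratified rates, not the pooled rate, identify the causal effect.
Standardising the classroom track to the population prior employment history mix: 0.646·287/395 + 0.354·7/55 = 0.515.

0.51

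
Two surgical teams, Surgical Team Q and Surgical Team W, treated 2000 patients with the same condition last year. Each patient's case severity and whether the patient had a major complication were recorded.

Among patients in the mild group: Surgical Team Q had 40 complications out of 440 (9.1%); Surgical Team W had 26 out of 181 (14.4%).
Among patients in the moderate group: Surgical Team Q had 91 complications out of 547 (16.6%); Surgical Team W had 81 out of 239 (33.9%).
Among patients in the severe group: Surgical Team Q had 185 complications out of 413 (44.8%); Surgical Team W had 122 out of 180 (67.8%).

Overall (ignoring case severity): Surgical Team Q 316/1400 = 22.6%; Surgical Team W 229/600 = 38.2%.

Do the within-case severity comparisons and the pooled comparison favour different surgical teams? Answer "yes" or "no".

no

Within each case severity level (mild 9.1% vs 14.4%; moderate 16.6% vs 33.9%; severe 44.8% vs 67.8%), Surgical Team Q has the lower rate every time. Pooled: 22.6% vs 38.2% — Surgical Team Q has the lower rate overall. They agree.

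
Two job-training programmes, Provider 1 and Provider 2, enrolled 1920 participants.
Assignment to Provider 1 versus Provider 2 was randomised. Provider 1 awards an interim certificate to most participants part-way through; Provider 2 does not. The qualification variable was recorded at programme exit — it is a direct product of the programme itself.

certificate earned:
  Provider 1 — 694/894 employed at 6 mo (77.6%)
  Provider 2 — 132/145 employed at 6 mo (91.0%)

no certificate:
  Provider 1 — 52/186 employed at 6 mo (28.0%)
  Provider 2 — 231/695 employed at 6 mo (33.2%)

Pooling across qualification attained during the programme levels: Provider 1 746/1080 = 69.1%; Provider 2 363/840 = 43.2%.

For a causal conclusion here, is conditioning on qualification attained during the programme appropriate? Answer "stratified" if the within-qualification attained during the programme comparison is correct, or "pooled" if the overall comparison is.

Qualification attained during the programme lies on the pathway programme → qualification attained during the programme → outcome, so adjusting for it blocks the indirect effect. For the total causal effect of programme, use the unadjusted pooled rates.
Pooled: Provider 1 69.1% vs Provider 2 43.2%; Provider 1 is higher overall.

pooled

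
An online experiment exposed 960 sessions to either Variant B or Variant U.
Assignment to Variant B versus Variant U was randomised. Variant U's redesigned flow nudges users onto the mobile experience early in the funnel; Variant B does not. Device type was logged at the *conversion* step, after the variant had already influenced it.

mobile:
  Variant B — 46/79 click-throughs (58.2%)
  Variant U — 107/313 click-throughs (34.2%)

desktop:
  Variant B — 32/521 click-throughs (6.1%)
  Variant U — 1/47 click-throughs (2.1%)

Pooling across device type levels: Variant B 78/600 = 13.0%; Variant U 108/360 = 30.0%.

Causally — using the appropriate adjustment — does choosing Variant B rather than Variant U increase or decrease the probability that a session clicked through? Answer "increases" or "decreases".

decreases

Device type here is a post-treatment variable shaped by the variant; conditioning on it would introduce bias rather than remove it. The overall comparison is the causal one.
Pooled: Variant B 13.0% vs Variant U 30.0%; Variant U is higher overall.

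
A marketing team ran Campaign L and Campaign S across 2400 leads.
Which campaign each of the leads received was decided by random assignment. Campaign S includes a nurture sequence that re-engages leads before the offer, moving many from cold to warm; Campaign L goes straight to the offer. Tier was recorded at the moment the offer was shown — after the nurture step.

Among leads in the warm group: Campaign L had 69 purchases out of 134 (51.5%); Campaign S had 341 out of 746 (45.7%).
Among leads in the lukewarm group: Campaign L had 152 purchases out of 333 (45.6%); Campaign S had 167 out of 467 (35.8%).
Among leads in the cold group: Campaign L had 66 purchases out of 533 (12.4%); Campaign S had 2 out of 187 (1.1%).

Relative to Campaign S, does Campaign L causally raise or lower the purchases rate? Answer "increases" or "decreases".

Because the campaign influences engagement tier, engagement tier is a post-treatment mediator, not a confounder. Stratifying on it would bias the estimate; the causal effect is the crude pooled difference.
Pooled: Campaign L 28.7% vs Campaign S 36.4%; Campaign S is higher overall.

decreases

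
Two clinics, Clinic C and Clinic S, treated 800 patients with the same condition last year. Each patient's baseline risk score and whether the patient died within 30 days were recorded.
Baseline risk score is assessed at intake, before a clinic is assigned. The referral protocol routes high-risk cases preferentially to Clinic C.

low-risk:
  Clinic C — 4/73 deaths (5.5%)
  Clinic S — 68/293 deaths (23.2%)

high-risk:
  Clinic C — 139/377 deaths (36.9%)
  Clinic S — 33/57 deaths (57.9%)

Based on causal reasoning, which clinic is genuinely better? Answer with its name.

Clinic C

Clinic C is lower inside every baseline risk score stratum but Clinic S is lower in aggregate. Whether to stratify depends on how baseline risk score relates to the clinic.
Baseline risk score satisfies the back-door criterion: it is not a descendant of the clinic, and it blocks the spurious path from clinic to outcome. Adjusting for it (i.e., using the within-baseline risk score rates) gives the causal effect.
Within each level — low-risk: 5.5% vs 23.2%; high-risk: 36.9% vs 57.9% — Clinic C is lower every time.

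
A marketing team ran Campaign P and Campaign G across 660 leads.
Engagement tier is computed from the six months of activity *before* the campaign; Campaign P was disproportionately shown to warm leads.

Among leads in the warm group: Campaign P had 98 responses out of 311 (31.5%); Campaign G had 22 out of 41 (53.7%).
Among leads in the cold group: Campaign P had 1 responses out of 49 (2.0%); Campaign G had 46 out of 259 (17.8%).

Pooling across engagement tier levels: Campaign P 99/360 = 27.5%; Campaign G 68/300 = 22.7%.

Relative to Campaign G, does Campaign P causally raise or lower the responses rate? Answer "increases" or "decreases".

Here engagement tier is a common cause — it drives both which campaign a case falls under and the outcome. The crude comparison mixes populations; the stratum-specific rates are the causally relevant ones.
Within each level — warm: 31.5% vs 53.7%; cold: 2.0% vs 17.8% — Campaign G is higher every time.

decreases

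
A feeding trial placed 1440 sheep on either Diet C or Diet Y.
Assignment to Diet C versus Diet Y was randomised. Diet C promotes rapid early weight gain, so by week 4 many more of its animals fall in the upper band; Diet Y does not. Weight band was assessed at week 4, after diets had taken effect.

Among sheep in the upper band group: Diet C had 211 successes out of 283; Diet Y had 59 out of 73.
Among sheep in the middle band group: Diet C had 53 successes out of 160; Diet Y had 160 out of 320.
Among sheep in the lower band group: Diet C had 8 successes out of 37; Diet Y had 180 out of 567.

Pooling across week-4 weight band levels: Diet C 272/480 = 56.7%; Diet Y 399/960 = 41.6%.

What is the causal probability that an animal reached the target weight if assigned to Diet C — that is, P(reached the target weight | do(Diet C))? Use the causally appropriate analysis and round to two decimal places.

0.57

The week-4 weight band-specific comparison favours Diet Y throughout, but the pooled figures favour Diet C. The question is whether to condition on week-4 weight band.
Stratifying would compare diets among sheep the diets themselves sorted into week-4 weight band groups — a form of selection on an intermediate. The unconditioned pooled rates give the total causal effect.
So P(outcome | do(Diet C)) is just the pooled rate for Diet C: 272/480 = 0.567.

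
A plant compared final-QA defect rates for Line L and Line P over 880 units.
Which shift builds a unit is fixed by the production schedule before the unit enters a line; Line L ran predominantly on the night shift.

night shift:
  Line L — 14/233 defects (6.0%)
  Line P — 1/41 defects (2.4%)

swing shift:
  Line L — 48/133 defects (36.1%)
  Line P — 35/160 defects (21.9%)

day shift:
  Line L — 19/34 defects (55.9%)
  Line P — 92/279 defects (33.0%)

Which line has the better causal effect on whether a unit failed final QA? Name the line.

Line P

The shift-specific comparison favours Line P throughout, but the pooled figures favour Line L. The question is whether to condition on shift.
Since shift is a pre-existing factor (not a product of the line) and it affects the outcome on its own, it is a confounder. The stratified rates, not the pooled rate, identify the causal effect.
Within each level — night shift: 6.0% vs 2.4%; swing shift: 36.1% vs 21.9%; day shift: 55.9% vs 33.0% — Line P is lower every time.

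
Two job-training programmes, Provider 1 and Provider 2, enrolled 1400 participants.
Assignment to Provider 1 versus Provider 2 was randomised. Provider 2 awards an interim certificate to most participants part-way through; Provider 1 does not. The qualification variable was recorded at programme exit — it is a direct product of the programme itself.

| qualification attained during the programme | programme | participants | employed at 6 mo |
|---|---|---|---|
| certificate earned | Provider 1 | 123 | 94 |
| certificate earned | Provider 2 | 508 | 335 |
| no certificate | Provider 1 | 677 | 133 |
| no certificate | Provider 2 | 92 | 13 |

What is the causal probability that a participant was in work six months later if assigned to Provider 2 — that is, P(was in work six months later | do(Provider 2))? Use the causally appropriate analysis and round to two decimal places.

Qualification attained during the programme here is a post-treatment variable shaped by the programme; conditioning on it would introduce bias rather than remove it. The overall comparison is the causal one.
So P(outcome | do(Provider 2)) is just the pooled rate for Provider 2: 348/600 = 0.580.

0.58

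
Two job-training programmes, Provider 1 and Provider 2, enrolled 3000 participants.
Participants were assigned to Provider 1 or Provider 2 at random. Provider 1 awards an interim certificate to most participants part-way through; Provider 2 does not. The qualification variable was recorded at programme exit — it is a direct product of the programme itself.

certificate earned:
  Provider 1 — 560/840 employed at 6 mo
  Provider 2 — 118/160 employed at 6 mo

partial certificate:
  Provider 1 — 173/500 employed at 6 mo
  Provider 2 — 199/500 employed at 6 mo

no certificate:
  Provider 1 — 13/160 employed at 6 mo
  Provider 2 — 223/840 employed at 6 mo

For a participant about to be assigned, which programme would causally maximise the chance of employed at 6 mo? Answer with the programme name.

Qualification attained during the programme is recorded after the programme and is itself shifted by it — it sits on the causal path from programme to outcome. Conditioning on a mediator would strip out part of the effect we want; the pooled comparison gives the total causal effect.
Pooled: Provider 1 49.7% vs Provider 2 36.0%; Provider 1 is higher overall.

Provider 1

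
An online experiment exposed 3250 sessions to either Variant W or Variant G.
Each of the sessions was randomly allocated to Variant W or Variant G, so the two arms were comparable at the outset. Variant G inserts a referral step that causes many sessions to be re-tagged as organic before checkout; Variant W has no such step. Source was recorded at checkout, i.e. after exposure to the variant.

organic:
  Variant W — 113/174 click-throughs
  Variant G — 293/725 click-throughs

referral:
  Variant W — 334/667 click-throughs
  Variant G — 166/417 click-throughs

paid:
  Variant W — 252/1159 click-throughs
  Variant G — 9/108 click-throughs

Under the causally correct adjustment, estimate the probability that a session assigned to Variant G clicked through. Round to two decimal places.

0.37

Because the variant influences traffic source, traffic source is a post-treatment mediator, not a confounder. Stratifying on it would bias the estimate; the causal effect is the crude pooled difference.
So P(outcome | do(Variant G)) is just the pooled rate for Variant G: 468/1250 = 0.374.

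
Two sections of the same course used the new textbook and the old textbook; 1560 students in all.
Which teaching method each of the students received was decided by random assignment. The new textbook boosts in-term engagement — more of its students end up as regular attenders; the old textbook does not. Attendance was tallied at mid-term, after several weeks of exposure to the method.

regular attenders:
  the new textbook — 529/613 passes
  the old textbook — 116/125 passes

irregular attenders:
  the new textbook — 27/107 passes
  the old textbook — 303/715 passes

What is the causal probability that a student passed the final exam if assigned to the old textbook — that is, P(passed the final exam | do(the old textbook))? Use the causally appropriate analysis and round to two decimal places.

Within every mid-term attendance level the old textbook has the higher rate, yet pooled the new textbook does — Simpson's reversal.
Mid-term attendance is recorded after the teaching method and is itself shifted by it — it sits on the causal path from teaching method to outcome. Conditioning on a mediator would strip out part of the effect we want; the pooled comparison gives the total causal effect.
So P(outcome | do(the old textbook)) is just the pooled rate for the old textbook: 419/840 = 0.499.

0.50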